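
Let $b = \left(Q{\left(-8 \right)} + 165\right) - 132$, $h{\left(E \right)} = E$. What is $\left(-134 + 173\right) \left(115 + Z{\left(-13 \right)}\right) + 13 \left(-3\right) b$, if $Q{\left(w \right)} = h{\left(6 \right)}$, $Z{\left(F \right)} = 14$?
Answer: $3510$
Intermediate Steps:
$Q{\left(w \right)} = 6$
$b = 39$ ($b = \left(6 + 165\right) - 132 = 171 - 132 = 39$)
$\left(-134 + 173\right) \left(115 + Z{\left(-13 \right)}\right) + 13 \left(-3\right) b = \left(-134 + 173\right) \left(115 + 14\right) + 13 \left(-3\right) 39 = 39 \cdot 129 - 1521 = 5031 - 1521 = 3510$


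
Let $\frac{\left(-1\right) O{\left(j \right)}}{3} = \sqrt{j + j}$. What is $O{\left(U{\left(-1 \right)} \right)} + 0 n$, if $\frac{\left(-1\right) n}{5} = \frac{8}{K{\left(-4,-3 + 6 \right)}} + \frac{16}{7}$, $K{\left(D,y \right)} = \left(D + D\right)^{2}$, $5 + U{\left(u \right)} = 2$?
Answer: $- 3 i \sqrt{6} \approx - 7.3485 i$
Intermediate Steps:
$U{\left(u \right)} = -3$ ($U{\left(u \right)} = -5 + 2 = -3$)
$K{\left(D,y \right)} = 4 D^{2}$ ($K{\left(D,y \right)} = \left(2 D\right)^{2} = 4 D^{2}$)
$O{\left(j \right)} = - 3 \sqrt{2} \sqrt{j}$ ($O{\left(j \right)} = - 3 \sqrt{j + j} = - 3 \sqrt{2 j} = - 3 \sqrt{2} \sqrt{j}$)
$n = - \frac{675}{56}$ ($n = - 5 \left(\frac{8}{4 \left(-4\right)^{2}} + \frac{16}{7}\right) = - 5 \left(\frac{8}{4 \cdot 16} + 16 \cdot \frac{1}{7}\right) = - 5 \left(\frac{8}{64} + \frac{16}{7}\right) = - 5 \left(8 \cdot \frac{1}{64} + \frac{16}{7}\right) = - 5 \left(\frac{1}{8} + \frac{16}{7}\right) = \left(-5\right) \frac{135}{56} = - \frac{675}{56} \approx -12.054$)
$O{\left(U{\left(-1 \right)} \right)} + 0 n = - 3 \sqrt{2} \sqrt{-3} + 0 \left(- \frac{675}{56}\right) = - 3 \sqrt{2} i \sqrt{3} + 0 = - 3 i \sqrt{6} + 0 = - 3 i \sqrt{6}$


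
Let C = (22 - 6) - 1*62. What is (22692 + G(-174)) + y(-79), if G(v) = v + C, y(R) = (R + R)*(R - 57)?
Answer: 43960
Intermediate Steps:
C = -46 (C = 16 - 62 = -46)
y(R) = 2*R*(-57 + R) (y(R) = (2*R)*(-57 + R) = 2*R*(-57 + R))
G(v) = -46 + v (G(v) = v - 46 = -46 + v)
(22692 + G(-174)) + y(-79) = (22692 + (-46 - 174)) + 2*(-79)*(-57 - 79) = (22692 - 220) + 2*(-79)*(-136) = 22472 + 21488 = 43960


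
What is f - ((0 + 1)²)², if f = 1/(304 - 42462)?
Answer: -42159/42158 ≈ -1.0000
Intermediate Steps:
f = -1/42158 (f = 1/(-42158) = -1/42158 ≈ -2.3720e-5)
f - ((0 + 1)²)² = -1/42158 - ((0 + 1)²)² = -1/42158 - (1²)² = -1/42158 - 1*1² = -1/42158 - 1*1 = -1/42158 - 1 = -42159/42158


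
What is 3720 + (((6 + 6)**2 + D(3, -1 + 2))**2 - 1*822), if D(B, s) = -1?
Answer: 23347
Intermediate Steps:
3720 + (((6 + 6)**2 + D(3, -1 + 2))**2 - 1*822) = 3720 + (((6 + 6)**2 - 1)**2 - 1*822) = 3720 + ((12**2 - 1)**2 - 822) = 3720 + ((144 - 1)**2 - 822) = 3720 + (143**2 - 822) = 3720 + (20449 - 822) = 3720 + 19627 = 23347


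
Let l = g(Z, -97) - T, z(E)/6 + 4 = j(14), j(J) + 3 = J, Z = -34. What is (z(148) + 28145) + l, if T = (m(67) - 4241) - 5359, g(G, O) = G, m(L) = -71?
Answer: 37824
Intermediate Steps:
T = -9671 (T = (-71 - 4241) - 5359 = -4312 - 5359 = -9671)
j(J) = -3 + J
z(E) = 42 (z(E) = -24 + 6*(-3 + 14) = -24 + 6*11 = -24 + 66 = 42)
l = 9637 (l = -34 - 1*(-9671) = -34 + 9671 = 9637)
(z(148) + 28145) + l = (42 + 28145) + 9637 = 28187 + 9637 = 37824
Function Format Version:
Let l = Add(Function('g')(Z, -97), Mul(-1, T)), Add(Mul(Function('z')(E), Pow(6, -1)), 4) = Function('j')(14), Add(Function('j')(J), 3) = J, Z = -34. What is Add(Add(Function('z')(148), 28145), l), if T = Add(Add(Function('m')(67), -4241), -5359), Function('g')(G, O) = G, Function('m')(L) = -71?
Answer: 37824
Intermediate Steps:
T = -9671 (T = Add(Add(-71, -4241), -5359) = Add(-4312, -5359) = -9671)
Function('j')(J) = Add(-3, J)
Function('z')(E) = 42 (Function('z')(E) = Add(-24, Mul(6, Add(-3, 14))) = Add(-24, Mul(6, 11)) = Add(-24, 66) = 42)
l = 9637 (l = Add(-34, Mul(-1, -9671)) = Add(-34, 9671) = 9637)
Add(Add(Function('z')(148), 28145), l) = Add(Add(42, 28145), 9637) = Add(28187, 9637) = 37824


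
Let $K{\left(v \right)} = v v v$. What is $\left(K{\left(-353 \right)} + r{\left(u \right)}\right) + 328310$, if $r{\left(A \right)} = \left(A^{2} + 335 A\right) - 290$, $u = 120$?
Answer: $-43604357$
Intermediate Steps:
$r{\left(A \right)} = -290 + A^{2} + 335 A$
$K{\left(v \right)} = v^{3}$ ($K{\left(v \right)} = v v^{2} = v^{3}$)
$\left(K{\left(-353 \right)} + r{\left(u \right)}\right) + 328310 = \left(\left(-353\right)^{3} + \left(-290 + 120^{2} + 335 \cdot 120\right)\right) + 328310 = \left(-43986977 + \left(-290 + 14400 + 40200\right)\right) + 328310 = \left(-43986977 + 54310\right) + 328310 = -43932667 + 328310 = -43604357$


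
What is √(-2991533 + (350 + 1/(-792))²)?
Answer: 41*I*√1070578031/792 ≈ 1693.8*I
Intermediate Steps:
√(-2991533 + (350 + 1/(-792))²) = √(-2991533 + (350 - 1/792)²) = √(-2991533 + (277199/792)²) = √(-2991533 + 76839285601/627264) = √(-1799641670111/627264) = 41*I*√1070578031/792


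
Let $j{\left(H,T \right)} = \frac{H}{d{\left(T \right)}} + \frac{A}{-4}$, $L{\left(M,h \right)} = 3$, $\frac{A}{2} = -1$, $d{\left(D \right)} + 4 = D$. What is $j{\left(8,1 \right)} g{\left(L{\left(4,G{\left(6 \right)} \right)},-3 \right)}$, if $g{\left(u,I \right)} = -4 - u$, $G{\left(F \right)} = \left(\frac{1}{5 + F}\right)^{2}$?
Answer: $\frac{91}{6} \approx 15.167$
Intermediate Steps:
$d{\left(D \right)} = -4 + D$
$A = -2$ ($A = 2 \left(-1\right) = -2$)
$G{\left(F \right)} = \frac{1}{\left(5 + F\right)^{2}}$
$j{\left(H,T \right)} = \frac{1}{2} + \frac{H}{-4 + T}$ ($j{\left(H,T \right)} = \frac{H}{-4 + T} - \frac{2}{-4} = \frac{H}{-4 + T} - - \frac{1}{2} = \frac{H}{-4 + T} + \frac{1}{2} = \frac{1}{2} + \frac{H}{-4 + T}$)
$j{\left(8,1 \right)} g{\left(L{\left(4,G{\left(6 \right)} \right)},-3 \right)} = \frac{-2 + 8 + \frac{1}{2} \cdot 1}{-4 + 1} \left(-4 - 3\right) = \frac{-2 + 8 + \frac{1}{2}}{-3} \left(-4 - 3\right) = \left(- \frac{1}{3}\right) \frac{13}{2} \left(-7\right) = \left(- \frac{13}{6}\right) \left(-7\right) = \frac{91}{6}$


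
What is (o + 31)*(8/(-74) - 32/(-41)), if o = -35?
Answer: -4080/1517 ≈ -2.6895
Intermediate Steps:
(o + 31)*(8/(-74) - 32/(-41)) = (-35 + 31)*(8/(-74) - 32/(-41)) = -4*(8*(-1/74) - 32*(-1/41)) = -4*(-4/37 + 32/41) = -4*1020/1517 = -4080/1517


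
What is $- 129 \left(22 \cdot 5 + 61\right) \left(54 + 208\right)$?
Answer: $-5779458$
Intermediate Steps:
$- 129 \left(22 \cdot 5 + 61\right) \left(54 + 208\right) = - 129 \left(110 + 61\right) 262 = - 129 \cdot 171 \cdot 262 = \left(-129\right) 44802 = -5779458$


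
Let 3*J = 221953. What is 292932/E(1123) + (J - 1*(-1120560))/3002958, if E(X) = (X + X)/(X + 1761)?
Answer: 3805423968514915/10116965502 ≈ 3.7614e+5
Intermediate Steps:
J = 221953/3 (J = (1/3)*221953 = 221953/3 ≈ 73984.)
E(X) = 2*X/(1761 + X) (E(X) = (2*X)/(1761 + X) = 2*X/(1761 + X))
292932/E(1123) + (J - 1*(-1120560))/3002958 = 292932/((2*1123/(1761 + 1123))) + (221953/3 - 1*(-1120560))/3002958 = 292932/((2*1123/2884)) + (221953/3 + 1120560)*(1/3002958) = 292932/((2*1123*(1/2884))) + (3583633/3)*(1/3002958) = 292932/(1123/1442) + 3583633/9008874 = 292932*(1442/1123) + 3583633/9008874 = 422407944/1123 + 3583633/9008874 = 3805423968514915/10116965502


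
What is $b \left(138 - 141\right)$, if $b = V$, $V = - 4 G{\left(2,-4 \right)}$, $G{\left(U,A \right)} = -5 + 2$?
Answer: $-36$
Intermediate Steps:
$G{\left(U,A \right)} = -3$
$V = 12$ ($V = \left(-4\right) \left(-3\right) = 12$)
$b = 12$
$b \left(138 - 141\right) = 12 \left(138 - 141\right) = 12 \left(-3\right) = -36$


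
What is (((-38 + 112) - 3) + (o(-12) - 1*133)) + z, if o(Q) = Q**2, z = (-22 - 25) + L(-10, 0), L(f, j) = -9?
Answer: 26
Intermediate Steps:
z = -56 (z = (-22 - 25) - 9 = -47 - 9 = -56)
(((-38 + 112) - 3) + (o(-12) - 1*133)) + z = (((-38 + 112) - 3) + ((-12)**2 - 1*133)) - 56 = ((74 - 3) + (144 - 133)) - 56 = (71 + 11) - 56 = 82 - 56 = 26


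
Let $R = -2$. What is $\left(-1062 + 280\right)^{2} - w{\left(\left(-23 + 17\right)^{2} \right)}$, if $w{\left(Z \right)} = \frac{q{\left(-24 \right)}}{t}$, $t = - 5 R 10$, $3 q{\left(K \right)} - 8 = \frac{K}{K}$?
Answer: $\frac{61152397}{100} \approx 6.1152 \cdot 10^{5}$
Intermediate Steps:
$q{\left(K \right)} = 3$ ($q{\left(K \right)} = \frac{8}{3} + \frac{K \frac{1}{K}}{3} = \frac{8}{3} + \frac{1}{3} \cdot 1 = \frac{8}{3} + \frac{1}{3} = 3$)
$t = 100$ ($t = \left(-5\right) \left(-2\right) 10 = 10 \cdot 10 = 100$)
$w{\left(Z \right)} = \frac{3}{100}$
$\left(-1062 + 280\right)^{2} - w{\left(\left(-23 + 17\right)^{2} \right)} = \left(-1062 + 280\right)^{2} - \frac{3}{100} = \left(-782\right)^{2} - \frac{3}{100} = 611524 - \frac{3}{100} = \frac{61152397}{100}$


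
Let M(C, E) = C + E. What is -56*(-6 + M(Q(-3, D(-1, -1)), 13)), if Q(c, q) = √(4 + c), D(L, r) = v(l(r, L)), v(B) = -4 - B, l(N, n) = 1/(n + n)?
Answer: -448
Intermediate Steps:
l(N, n) = 1/(2*n)
D(L, r) = -4 - 1/(2*L)
-56*(-6 + M(Q(-3, D(-1, -1)), 13)) = -56*(-6 + (√(4 - 3) + 13)) = -56*(-6 + (√1 + 13)) = -56*(-6 + (1 + 13)) = -56*(-6 + 14) = -56*8 = -448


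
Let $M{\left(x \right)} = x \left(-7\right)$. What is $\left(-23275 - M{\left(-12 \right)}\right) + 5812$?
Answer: $-17547$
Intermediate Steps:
$M{\left(x \right)} = - 7 x$
$\left(-23275 - M{\left(-12 \right)}\right) + 5812 = \left(-23275 - \left(-7\right) \left(-12\right)\right) + 5812 = \left(-23275 - 84\right) + 5812 = -23359 + 5812 = -17547$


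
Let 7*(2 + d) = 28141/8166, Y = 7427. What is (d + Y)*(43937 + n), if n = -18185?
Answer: 1821765113372/9527 ≈ 1.9122e+8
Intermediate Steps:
d = -86183/57162 (d = -2 + (28141/8166)/7 = -2 + (28141*(1/8166))/7 = -2 + (⅐)*(28141/8166) = -2 + 28141/57162 = -86183/57162 ≈ -1.5077)
(d + Y)*(43937 + n) = (-86183/57162 + 7427)*(43937 - 18185) = (424455991/57162)*25752 = 1821765113372/9527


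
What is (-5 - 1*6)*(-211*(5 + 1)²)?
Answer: 83556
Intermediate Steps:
(-5 - 1*6)*(-211*(5 + 1)²) = (-5 - 6)*(-211*6²) = -(-2321)*36 = -11*(-7596) = 83556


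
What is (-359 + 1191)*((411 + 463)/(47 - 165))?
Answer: -363584/59 ≈ -6162.4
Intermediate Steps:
(-359 + 1191)*((411 + 463)/(47 - 165)) = 832*(874/(-118)) = 832*(874*(-1/118)) = 832*(-437/59) = -363584/59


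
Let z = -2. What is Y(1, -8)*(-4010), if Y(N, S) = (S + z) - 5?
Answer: 60150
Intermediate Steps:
Y(N, S) = -7 + S (Y(N, S) = (S - 2) - 5 = (-2 + S) - 5 = -7 + S)
Y(1, -8)*(-4010) = (-7 - 8)*(-4010) = -15*(-4010) = 60150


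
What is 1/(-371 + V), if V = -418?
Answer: -1/789 ≈ -0.0012674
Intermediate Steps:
1/(-371 + V) = 1/(-371 - 418) = 1/(-789) = -1/789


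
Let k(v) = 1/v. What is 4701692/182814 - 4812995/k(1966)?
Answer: -864924856824344/91407 ≈ -9.4623e+9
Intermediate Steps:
4701692/182814 - 4812995/k(1966) = 4701692/182814 - 4812995/(1/1966) = 4701692*(1/182814) - 4812995/1/1966 = 2350846/91407 - 4812995*1966 = 2350846/91407 - 9462348170 = -864924856824344/91407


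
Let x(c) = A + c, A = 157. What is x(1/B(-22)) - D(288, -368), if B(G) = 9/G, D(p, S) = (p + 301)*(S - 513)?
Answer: 4671572/9 ≈ 5.1906e+5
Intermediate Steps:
D(p, S) = (-513 + S)*(301 + p) (D(p, S) = (301 + p)*(-513 + S) = (-513 + S)*(301 + p))
x(c) = 157 + c
x(1/B(-22)) - D(288, -368) = (157 + 1/(9/(-22))) - (-154413 - 513*288 + 301*(-368) - 368*288) = (157 + 1/(9*(-1/22))) - (-154413 - 147744 - 110768 - 105984) = (157 + 1/(-9/22)) - 1*(-518909) = (157 - 22/9) + 518909 = 1391/9 + 518909 = 4671572/9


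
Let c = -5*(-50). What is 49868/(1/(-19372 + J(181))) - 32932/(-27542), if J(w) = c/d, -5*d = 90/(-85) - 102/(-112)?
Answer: -22522654553050/41313 ≈ -5.4517e+8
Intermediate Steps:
d = 141/4760 (d = -(90/(-85) - 102/(-112))/5 = -(90*(-1/85) - 102*(-1/112))/5 = -(-18/17 + 51/56)/5 = -⅕*(-141/952) = 141/4760 ≈ 0.029622)
c = 250
J(w) = 1190000/141 (J(w) = 250/(141/4760) = 250*(4760/141) = 1190000/141)
49868/(1/(-19372 + J(181))) - 32932/(-27542) = 49868/(1/(-19372 + 1190000/141)) - 32932/(-27542) = 49868/(1/(-1541452/141)) - 32932*(-1/27542) = 49868/(-141/1541452) + 16466/13771 = 49868*(-1541452/141) + 16466/13771 = -76869128336/141 + 16466/13771 = -22522654553050/41313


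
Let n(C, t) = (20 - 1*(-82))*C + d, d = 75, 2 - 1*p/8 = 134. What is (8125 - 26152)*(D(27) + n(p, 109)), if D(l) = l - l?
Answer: 1940372199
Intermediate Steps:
p = -1056 (p = 16 - 8*134 = 16 - 1072 = -1056)
D(l) = 0
n(C, t) = 75 + 102*C (n(C, t) = (20 - 1*(-82))*C + 75 = (20 + 82)*C + 75 = 102*C + 75 = 75 + 102*C)
(8125 - 26152)*(D(27) + n(p, 109)) = (8125 - 26152)*(0 + (75 + 102*(-1056))) = -18027*(0 + (75 - 107712)) = -18027*(0 - 107637) = -18027*(-107637) = 1940372199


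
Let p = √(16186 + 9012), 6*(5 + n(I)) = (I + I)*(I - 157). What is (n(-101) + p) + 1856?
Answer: 10537 + √25198 ≈ 10696.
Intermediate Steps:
n(I) = -5 + I*(-157 + I)/3 (n(I) = -5 + ((I + I)*(I - 157))/6 = -5 + ((2*I)*(-157 + I))/6 = -5 + (2*I*(-157 + I))/6 = -5 + I*(-157 + I)/3)
p = √25198 ≈ 158.74
(n(-101) + p) + 1856 = ((-5 - 157/3*(-101) + (⅓)*(-101)²) + √25198) + 1856 = ((-5 + 15857/3 + (⅓)*10201) + √25198) + 1856 = ((-5 + 15857/3 + 10201/3) + √25198) + 1856 = (8681 + √25198) + 1856 = 10537 + √25198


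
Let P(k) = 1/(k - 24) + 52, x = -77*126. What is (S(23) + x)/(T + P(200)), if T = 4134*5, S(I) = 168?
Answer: -559328/1215691 ≈ -0.46009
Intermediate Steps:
T = 20670
x = -9702
P(k) = 52 + 1/(-24 + k) (P(k) = 1/(-24 + k) + 52 = 52 + 1/(-24 + k))
(S(23) + x)/(T + P(200)) = (168 - 9702)/(20670 + (-1247 + 52*200)/(-24 + 200)) = -9534/(20670 + (-1247 + 10400)/176) = -9534/(20670 + (1/176)*9153) = -9534/(20670 + 9153/176) = -9534/3647073/176 = -9534*176/3647073 = -559328/1215691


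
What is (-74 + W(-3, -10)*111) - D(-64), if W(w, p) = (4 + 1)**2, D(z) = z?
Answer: 2765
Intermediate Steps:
W(w, p) = 25 (W(w, p) = 5**2 = 25)
(-74 + W(-3, -10)*111) - D(-64) = (-74 + 25*111) - 1*(-64) = (-74 + 2775) + 64 = 2701 + 64 = 2765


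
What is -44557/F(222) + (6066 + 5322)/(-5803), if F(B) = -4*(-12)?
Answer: -259110895/278544 ≈ -930.23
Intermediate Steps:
F(B) = 48
-44557/F(222) + (6066 + 5322)/(-5803) = -44557/48 + (6066 + 5322)/(-5803) = -44557*1/48 + 11388*(-1/5803) = -44557/48 - 11388/5803 = -259110895/278544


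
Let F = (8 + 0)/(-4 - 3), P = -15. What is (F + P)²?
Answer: 12769/49 ≈ 260.59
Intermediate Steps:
F = -8/7 (F = 8/(-7) = 8*(-⅐) = -8/7 ≈ -1.1429)
(F + P)² = (-8/7 - 15)² = (-113/7)² = 12769/49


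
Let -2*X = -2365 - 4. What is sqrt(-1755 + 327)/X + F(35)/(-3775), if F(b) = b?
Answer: -7/755 + 4*I*sqrt(357)/2369 ≈ -0.0092715 + 0.031903*I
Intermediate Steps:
X = 2369/2 (X = -(-2365 - 4)/2 = -1/2*(-2369) = 2369/2 ≈ 1184.5)
sqrt(-1755 + 327)/X + F(35)/(-3775) = sqrt(-1755 + 327)/(2369/2) + 35/(-3775) = sqrt(-1428)*(2/2369) + 35*(-1/3775) = (2*I*sqrt(357))*(2/2369) - 7/755 = 4*I*sqrt(357)/2369 - 7/755 = -7/755 + 4*I*sqrt(357)/2369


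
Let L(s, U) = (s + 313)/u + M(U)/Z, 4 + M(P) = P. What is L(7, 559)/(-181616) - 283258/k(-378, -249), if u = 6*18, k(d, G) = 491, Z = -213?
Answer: -98618502843311/170945515152 ≈ -576.90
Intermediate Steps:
M(P) = -4 + P
u = 108
L(s, U) = 22367/7668 - U/213 + s/108 (L(s, U) = (s + 313)/108 + (-4 + U)/(-213) = (313 + s)*(1/108) + (-4 + U)*(-1/213) = (313/108 + s/108) + (4/213 - U/213) = 22367/7668 - U/213 + s/108)
L(7, 559)/(-181616) - 283258/k(-378, -249) = (22367/7668 - 1/213*559 + (1/108)*7)/(-181616) - 283258/491 = (22367/7668 - 559/213 + 7/108)*(-1/181616) - 283258*1/491 = (685/1917)*(-1/181616) - 283258/491 = -685/348157872 - 283258/491 = -98618502843311/170945515152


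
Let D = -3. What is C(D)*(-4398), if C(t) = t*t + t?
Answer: -26388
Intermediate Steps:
C(t) = t + t**2 (C(t) = t**2 + t = t + t**2)
C(D)*(-4398) = -3*(1 - 3)*(-4398) = -3*(-2)*(-4398) = 6*(-4398) = -26388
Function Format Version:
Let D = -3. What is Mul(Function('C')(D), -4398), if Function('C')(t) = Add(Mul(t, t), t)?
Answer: -26388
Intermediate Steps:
Function('C')(t) = Add(t, Pow(t, 2)) (Function('C')(t) = Add(Pow(t, 2), t) = Add(t, Pow(t, 2)))
Mul(Function('C')(D), -4398) = Mul(Mul(-3, Add(1, -3)), -4398) = Mul(Mul(-3, -2), -4398) = Mul(6, -4398) = -26388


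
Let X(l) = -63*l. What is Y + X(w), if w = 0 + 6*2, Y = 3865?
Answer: 3109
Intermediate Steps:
w = 12 (w = 0 + 12 = 12)
Y + X(w) = 3865 - 63*12 = 3865 - 756 = 3109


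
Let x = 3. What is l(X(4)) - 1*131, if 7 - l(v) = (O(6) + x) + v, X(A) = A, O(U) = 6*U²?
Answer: -347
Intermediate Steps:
l(v) = -212 - v (l(v) = 7 - ((6*6² + 3) + v) = 7 - ((6*36 + 3) + v) = 7 - ((216 + 3) + v) = 7 - (219 + v) = 7 + (-219 - v) = -212 - v)
l(X(4)) - 1*131 = (-212 - 1*4) - 1*131 = (-212 - 4) - 131 = -216 - 131 = -347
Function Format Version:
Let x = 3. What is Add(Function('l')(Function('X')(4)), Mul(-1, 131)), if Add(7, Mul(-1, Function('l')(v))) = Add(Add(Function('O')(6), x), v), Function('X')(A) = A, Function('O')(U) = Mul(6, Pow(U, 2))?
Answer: -347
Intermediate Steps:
Function('l')(v) = Add(-212, Mul(-1, v)) (Function('l')(v) = Add(7, Mul(-1, Add(Add(Mul(6, Pow(6, 2)), 3), v))) = Add(7, Mul(-1, Add(Add(Mul(6, 36), 3), v))) = Add(7, Mul(-1, Add(Add(216, 3), v))) = Add(7, Mul(-1, Add(219, v))) = Add(7, Add(-219, Mul(-1, v))) = Add(-212, Mul(-1, v)))
Add(Function('l')(Function('X')(4)), Mul(-1, 131)) = Add(Add(-212, Mul(-1, 4)), Mul(-1, 131)) = Add(Add(-212, -4), -131) = Add(-216, -131) = -347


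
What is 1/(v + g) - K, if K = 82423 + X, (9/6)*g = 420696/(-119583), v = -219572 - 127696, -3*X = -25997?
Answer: -3782696420048359/41527629708 ≈ -91089.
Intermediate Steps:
X = 25997/3 (X = -1/3*(-25997) = 25997/3 ≈ 8665.7)
v = -347268
g = -93488/39861 (g = 2*(420696/(-119583))/3 = 2*(420696*(-1/119583))/3 = (2/3)*(-46744/13287) = -93488/39861 ≈ -2.3453)
K = 273266/3 (K = 82423 + 25997/3 = 273266/3 ≈ 91089.)
1/(v + g) - K = 1/(-347268 - 93488/39861) - 1*273266/3 = 1/(-13842543236/39861) - 273266/3 = -39861/13842543236 - 273266/3 = -3782696420048359/41527629708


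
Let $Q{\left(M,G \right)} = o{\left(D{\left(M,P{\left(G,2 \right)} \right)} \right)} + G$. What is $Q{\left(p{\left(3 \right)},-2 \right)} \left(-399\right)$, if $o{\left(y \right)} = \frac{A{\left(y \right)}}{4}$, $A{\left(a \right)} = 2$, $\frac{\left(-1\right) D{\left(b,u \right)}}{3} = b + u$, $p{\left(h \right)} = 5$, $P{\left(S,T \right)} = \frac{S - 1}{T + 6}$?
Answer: $\frac{1197}{2} \approx 598.5$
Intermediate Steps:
$P{\left(S,T \right)} = \frac{-1 + S}{6 + T}$
$D{\left(b,u \right)} = - 3 b - 3 u$ ($D{\left(b,u \right)} = - 3 \left(b + u\right) = - 3 b - 3 u$)
$o{\left(y \right)} = \frac{1}{2}$ ($o{\left(y \right)} = \frac{2}{4} = 2 \cdot \frac{1}{4} = \frac{1}{2}$)
$Q{\left(M,G \right)} = \frac{1}{2} + G$
$Q{\left(p{\left(3 \right)},-2 \right)} \left(-399\right) = \left(\frac{1}{2} - 2\right) \left(-399\right) = \left(- \frac{3}{2}\right) \left(-399\right) = \frac{1197}{2}$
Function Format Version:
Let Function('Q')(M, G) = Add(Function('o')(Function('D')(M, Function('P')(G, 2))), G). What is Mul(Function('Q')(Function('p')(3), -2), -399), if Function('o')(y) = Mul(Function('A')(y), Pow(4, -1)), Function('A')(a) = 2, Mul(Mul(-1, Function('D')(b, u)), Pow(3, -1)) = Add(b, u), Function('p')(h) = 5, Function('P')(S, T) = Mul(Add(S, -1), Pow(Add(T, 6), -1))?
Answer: Rational(1197, 2) ≈ 598.50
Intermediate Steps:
Function('P')(S, T) = Mul(Pow(Add(6, T), -1), Add(-1, S)) (Function('P')(S, T) = Mul(Add(-1, S), Pow(Add(6, T), -1)) = Mul(Pow(Add(6, T), -1), Add(-1, S)))
Function('D')(b, u) = Add(Mul(-3, b), Mul(-3, u)) (Function('D')(b, u) = Mul(-3, Add(b, u)) = Add(Mul(-3, b), Mul(-3, u)))
Function('o')(y) = Rational(1, 2) (Function('o')(y) = Mul(2, Pow(4, -1)) = Mul(2, Rational(1, 4)) = Rational(1, 2))
Function('Q')(M, G) = Add(Rational(1, 2), G)
Mul(Function('Q')(Function('p')(3), -2), -399) = Mul(Add(Rational(1, 2), -2), -399) = Mul(Rational(-3, 2), -399) = Rational(1197, 2)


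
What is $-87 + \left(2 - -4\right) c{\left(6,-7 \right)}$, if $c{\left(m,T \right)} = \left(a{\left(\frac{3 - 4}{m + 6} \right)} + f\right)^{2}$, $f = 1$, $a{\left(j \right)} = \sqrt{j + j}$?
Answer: $-82 + 2 i \sqrt{6} \approx -82.0 + 4.899 i$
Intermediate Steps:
$a{\left(j \right)} = \sqrt{2} \sqrt{j}$ ($a{\left(j \right)} = \sqrt{2 j} = \sqrt{2} \sqrt{j}$)
$c{\left(m,T \right)} = \left(1 + \sqrt{2} \sqrt{- \frac{1}{6 + m}}\right)^{2}$ ($c{\left(m,T \right)} = \left(\sqrt{2} \sqrt{\frac{3 - 4}{m + 6}} + 1\right)^{2} = \left(\sqrt{2} \sqrt{- \frac{1}{6 + m}} + 1\right)^{2} = \left(1 + \sqrt{2} \sqrt{- \frac{1}{6 + m}}\right)^{2}$)
$-87 + \left(2 - -4\right) c{\left(6,-7 \right)} = -87 + \left(2 - -4\right) \left(1 + \sqrt{2} \sqrt{- \frac{1}{6 + 6}}\right)^{2} = -87 + \left(2 + 4\right) \left(1 + \sqrt{2} \sqrt{- \frac{1}{12}}\right)^{2} = -87 + 6 \left(1 + \sqrt{2} \sqrt{\left(-1\right) \frac{1}{12}}\right)^{2} = -87 + 6 \left(1 + \sqrt{2} \sqrt{- \frac{1}{12}}\right)^{2} = -87 + 6 \left(1 + \sqrt{2} \frac{i \sqrt{3}}{6}\right)^{2} = -87 + 6 \left(1 + \frac{i \sqrt{6}}{6}\right)^{2}$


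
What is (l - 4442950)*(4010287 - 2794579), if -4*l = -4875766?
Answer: -3919452925518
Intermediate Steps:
l = 2437883/2 (l = -¼*(-4875766) = 2437883/2 ≈ 1.2189e+6)
(l - 4442950)*(4010287 - 2794579) = (2437883/2 - 4442950)*(4010287 - 2794579) = -6448017/2*1215708 = -3919452925518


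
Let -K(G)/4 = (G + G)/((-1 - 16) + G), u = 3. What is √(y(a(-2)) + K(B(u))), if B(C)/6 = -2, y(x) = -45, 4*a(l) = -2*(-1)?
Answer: I*√40629/29 ≈ 6.9506*I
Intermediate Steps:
a(l) = ½ (a(l) = (-2*(-1))/4 = (¼)*2 = ½)
B(C) = -12 (B(C) = 6*(-2) = -12)
K(G) = -8*G/(-17 + G) (K(G) = -4*(G + G)/((-1 - 16) + G) = -4*2*G/(-17 + G) = -8*G/(-17 + G))
√(y(a(-2)) + K(B(u))) = √(-45 - 8*(-12)/(-17 - 12)) = √(-45 - 8*(-12)/(-29)) = √(-45 - 8*(-12)*(-1/29)) = √(-45 - 96/29) = √(-1401/29) = I*√40629/29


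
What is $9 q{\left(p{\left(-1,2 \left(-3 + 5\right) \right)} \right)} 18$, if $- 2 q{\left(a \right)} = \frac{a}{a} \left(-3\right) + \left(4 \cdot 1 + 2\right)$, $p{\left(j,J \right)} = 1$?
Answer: $-243$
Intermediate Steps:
$q{\left(a \right)} = - \frac{3}{2}$ ($q{\left(a \right)} = - \frac{\frac{a}{a} \left(-3\right) + \left(4 \cdot 1 + 2\right)}{2} = - \frac{1 \left(-3\right) + \left(4 + 2\right)}{2} = - \frac{-3 + 6}{2} = \left(- \frac{1}{2}\right) 3 = - \frac{3}{2}$)
$9 q{\left(p{\left(-1,2 \left(-3 + 5\right) \right)} \right)} 18 = 9 \left(- \frac{3}{2}\right) 18 = \left(- \frac{27}{2}\right) 18 = -243$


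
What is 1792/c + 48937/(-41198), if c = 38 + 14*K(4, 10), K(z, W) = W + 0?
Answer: 32558015/3666622 ≈ 8.8796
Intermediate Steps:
K(z, W) = W
c = 178 (c = 38 + 14*10 = 38 + 140 = 178)
1792/c + 48937/(-41198) = 1792/178 + 48937/(-41198) = 1792*(1/178) + 48937*(-1/41198) = 896/89 - 48937/41198 = 32558015/3666622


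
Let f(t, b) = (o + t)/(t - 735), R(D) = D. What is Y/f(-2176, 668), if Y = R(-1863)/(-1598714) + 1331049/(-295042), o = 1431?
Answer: -309645545476557/17570369655553 ≈ -17.623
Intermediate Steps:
f(t, b) = (1431 + t)/(-735 + t) (f(t, b) = (1431 + t)/(t - 735) = (1431 + t)/(-735 + t))
Y = -531854251935/117921943997 (Y = -1863/(-1598714) + 1331049/(-295042) = -1863*(-1/1598714) + 1331049*(-1/295042) = 1863/1598714 - 1331049/295042 = -531854251935/117921943997 ≈ -4.5102)
Y/f(-2176, 668) = -531854251935*(-735 - 2176)/(1431 - 2176)/117921943997 = -531854251935/(117921943997*(-745/(-2911))) = -531854251935/(117921943997*((-1/2911*(-745)))) = -531854251935/(117921943997*745/2911) = -531854251935/117921943997*2911/745 = -309645545476557/17570369655553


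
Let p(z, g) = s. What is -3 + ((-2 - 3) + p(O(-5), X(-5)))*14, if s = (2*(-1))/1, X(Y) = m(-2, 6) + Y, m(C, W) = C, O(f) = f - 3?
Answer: -101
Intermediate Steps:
O(f) = -3 + f
X(Y) = -2 + Y
s = -2 (s = -2*1 = -2)
p(z, g) = -2
-3 + ((-2 - 3) + p(O(-5), X(-5)))*14 = -3 + ((-2 - 3) - 2)*14 = -3 + (-5 - 2)*14 = -3 - 7*14 = -3 - 98 = -101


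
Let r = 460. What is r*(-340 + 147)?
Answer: -88780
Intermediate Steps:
r*(-340 + 147) = 460*(-340 + 147) = 460*(-193) = -88780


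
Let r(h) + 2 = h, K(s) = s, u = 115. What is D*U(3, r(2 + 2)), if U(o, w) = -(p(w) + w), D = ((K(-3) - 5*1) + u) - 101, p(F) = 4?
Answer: -36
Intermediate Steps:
r(h) = -2 + h
D = 6 (D = ((-3 - 5*1) + 115) - 101 = ((-3 - 5) + 115) - 101 = (-8 + 115) - 101 = 107 - 101 = 6)
U(o, w) = -4 - w (U(o, w) = -(4 + w) = -4 - w)
D*U(3, r(2 + 2)) = 6*(-4 - (-2 + (2 + 2))) = 6*(-4 - (-2 + 4)) = 6*(-4 - 1*2) = 6*(-4 - 2) = 6*(-6) = -36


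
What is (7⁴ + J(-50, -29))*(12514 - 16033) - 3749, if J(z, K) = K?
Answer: -8350817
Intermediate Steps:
(7⁴ + J(-50, -29))*(12514 - 16033) - 3749 = (7⁴ - 29)*(12514 - 16033) - 3749 = (2401 - 29)*(-3519) - 3749 = 2372*(-3519) - 3749 = -8347068 - 3749 = -8350817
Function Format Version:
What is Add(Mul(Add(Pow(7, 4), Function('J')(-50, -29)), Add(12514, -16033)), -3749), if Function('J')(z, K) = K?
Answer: -8350817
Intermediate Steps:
Add(Mul(Add(Pow(7, 4), Function('J')(-50, -29)), Add(12514, -16033)), -3749) = Add(Mul(Add(Pow(7, 4), -29), Add(12514, -16033)), -3749) = Add(Mul(Add(2401, -29), -3519), -3749) = Add(Mul(2372, -3519), -3749) = Add(-8347068, -3749) = -8350817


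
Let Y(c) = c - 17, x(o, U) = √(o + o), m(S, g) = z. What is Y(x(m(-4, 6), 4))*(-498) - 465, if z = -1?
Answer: 8001 - 498*I*√2 ≈ 8001.0 - 704.28*I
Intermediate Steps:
m(S, g) = -1
x(o, U) = √2*√o (x(o, U) = √(2*o) = √2*√o)
Y(c) = -17 + c
Y(x(m(-4, 6), 4))*(-498) - 465 = (-17 + √2*√(-1))*(-498) - 465 = (-17 + √2*I)*(-498) - 465 = (-17 + I*√2)*(-498) - 465 = (8466 - 498*I*√2) - 465 = 8001 - 498*I*√2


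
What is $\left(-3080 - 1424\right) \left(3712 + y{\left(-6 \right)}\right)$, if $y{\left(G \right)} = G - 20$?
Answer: $-16601744$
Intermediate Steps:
$y{\left(G \right)} = -20 + G$ ($y{\left(G \right)} = G - 20 = -20 + G$)
$\left(-3080 - 1424\right) \left(3712 + y{\left(-6 \right)}\right) = \left(-3080 - 1424\right) \left(3712 - 26\right) = - 4504 \left(3712 - 26\right) = \left(-4504\right) 3686 = -16601744$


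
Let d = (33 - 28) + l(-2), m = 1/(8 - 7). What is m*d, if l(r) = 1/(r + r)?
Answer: 19/4 ≈ 4.7500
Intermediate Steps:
l(r) = 1/(2*r)
m = 1 (m = 1/1 = 1)
d = 19/4 (d = (33 - 28) + (½)/(-2) = 5 + (½)*(-½) = 5 - ¼ = 19/4 ≈ 4.7500)
m*d = 1*(19/4) = 19/4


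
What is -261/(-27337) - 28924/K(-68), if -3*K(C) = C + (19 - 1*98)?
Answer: -112954657/191359 ≈ -590.28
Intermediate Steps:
K(C) = 79/3 - C/3 (K(C) = -(C + (19 - 1*98))/3 = -(C + (19 - 98))/3 = -(C - 79)/3 = -(-79 + C)/3 = 79/3 - C/3)
-261/(-27337) - 28924/K(-68) = -261/(-27337) - 28924/(79/3 - 1/3*(-68)) = -261*(-1/27337) - 28924/(79/3 + 68/3) = 261/27337 - 28924/49 = 261/27337 - 28924*1/49 = 261/27337 - 4132/7 = -112954657/191359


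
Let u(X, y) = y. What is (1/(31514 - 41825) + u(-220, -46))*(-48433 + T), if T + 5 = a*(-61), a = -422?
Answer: 10764871672/10311 ≈ 1.0440e+6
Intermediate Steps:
T = 25737 (T = -5 - 422*(-61) = -5 + 25742 = 25737)
(1/(31514 - 41825) + u(-220, -46))*(-48433 + T) = (1/(31514 - 41825) - 46)*(-48433 + 25737) = (1/(-10311) - 46)*(-22696) = (-1/10311 - 46)*(-22696) = -474307/10311*(-22696) = 10764871672/10311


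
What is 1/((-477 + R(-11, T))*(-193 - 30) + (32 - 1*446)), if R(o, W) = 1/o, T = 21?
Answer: 11/1165750 ≈ 9.4360e-6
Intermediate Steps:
1/((-477 + R(-11, T))*(-193 - 30) + (32 - 1*446)) = 1/((-477 + 1/(-11))*(-193 - 30) + (32 - 1*446)) = 1/((-477 - 1/11)*(-223) + (32 - 446)) = 1/(-5248/11*(-223) - 414) = 1/(1170304/11 - 414) = 1/(1165750/11) = 11/1165750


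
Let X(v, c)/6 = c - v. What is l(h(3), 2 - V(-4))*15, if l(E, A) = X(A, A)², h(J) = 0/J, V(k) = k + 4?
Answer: 0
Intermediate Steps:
V(k) = 4 + k
X(v, c) = -6*v + 6*c (X(v, c) = 6*(c - v) = -6*v + 6*c)
h(J) = 0
l(E, A) = 0 (l(E, A) = (-6*A + 6*A)² = 0² = 0)
l(h(3), 2 - V(-4))*15 = 0*15 = 0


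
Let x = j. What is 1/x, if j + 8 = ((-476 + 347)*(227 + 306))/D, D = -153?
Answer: 51/22511 ≈ 0.0022656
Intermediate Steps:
j = 22511/51 (j = -8 + ((-476 + 347)*(227 + 306))/(-153) = -8 - 129*533*(-1/153) = -8 - 68757*(-1/153) = -8 + 22919/51 = 22511/51 ≈ 441.39)
x = 22511/51 ≈ 441.39
1/x = 1/(22511/51) = 51/22511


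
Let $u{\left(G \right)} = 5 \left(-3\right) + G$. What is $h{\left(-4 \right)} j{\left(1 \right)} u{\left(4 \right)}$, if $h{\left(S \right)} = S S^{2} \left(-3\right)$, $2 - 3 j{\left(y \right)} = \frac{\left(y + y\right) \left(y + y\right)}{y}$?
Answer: $1408$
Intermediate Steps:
$j{\left(y \right)} = \frac{2}{3} - \frac{4 y}{3}$ ($j{\left(y \right)} = \frac{2}{3} - \frac{\left(y + y\right) \left(y + y\right) \frac{1}{y}}{3} = \frac{2}{3} - \frac{2 y 2 y \frac{1}{y}}{3} = \frac{2}{3} - \frac{4 y^{2} \frac{1}{y}}{3} = \frac{2}{3} - \frac{4 y}{3}$)
$h{\left(S \right)} = - 3 S^{3}$ ($h{\left(S \right)} = S^{3} \left(-3\right) = - 3 S^{3}$)
$u{\left(G \right)} = -15 + G$
$h{\left(-4 \right)} j{\left(1 \right)} u{\left(4 \right)} = - 3 \left(-4\right)^{3} \left(\frac{2}{3} - \frac{4}{3}\right) \left(-15 + 4\right) = \left(-3\right) \left(-64\right) \left(\frac{2}{3} - \frac{4}{3}\right) \left(-11\right) = 192 \left(- \frac{2}{3}\right) \left(-11\right) = \left(-128\right) \left(-11\right) = 1408$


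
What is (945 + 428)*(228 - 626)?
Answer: -546454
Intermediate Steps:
(945 + 428)*(228 - 626) = 1373*(-398) = -546454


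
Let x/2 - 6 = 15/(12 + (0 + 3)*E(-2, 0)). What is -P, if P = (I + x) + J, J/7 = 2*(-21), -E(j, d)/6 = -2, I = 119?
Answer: 1299/8 ≈ 162.38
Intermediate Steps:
E(j, d) = 12 (E(j, d) = -6*(-2) = 12)
J = -294 (J = 7*(2*(-21)) = 7*(-42) = -294)
x = 101/8 (x = 12 + 2*(15/(12 + (0 + 3)*12)) = 12 + 2*(15/(12 + 3*12)) = 12 + 2*(15/(12 + 36)) = 12 + 2*(15/48) = 12 + 2*(15*(1/48)) = 12 + 2*(5/16) = 12 + 5/8 = 101/8 ≈ 12.625)
P = -1299/8 (P = (119 + 101/8) - 294 = 1053/8 - 294 = -1299/8 ≈ -162.38)
-P = -1*(-1299/8) = 1299/8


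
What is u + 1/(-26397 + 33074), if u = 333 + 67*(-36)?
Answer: -13881482/6677 ≈ -2079.0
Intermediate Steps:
u = -2079 (u = 333 - 2412 = -2079)
u + 1/(-26397 + 33074) = -2079 + 1/(-26397 + 33074) = -2079 + 1/6677 = -13881482/6677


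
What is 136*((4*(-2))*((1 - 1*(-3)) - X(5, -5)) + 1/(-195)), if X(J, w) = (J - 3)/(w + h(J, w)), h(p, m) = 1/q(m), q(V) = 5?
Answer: -312392/65 ≈ -4806.0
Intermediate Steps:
h(p, m) = ⅕ (h(p, m) = 1/5 = ⅕)
X(J, w) = (-3 + J)/(⅕ + w) (X(J, w) = (J - 3)/(w + ⅕) = (-3 + J)/(⅕ + w))
136*((4*(-2))*((1 - 1*(-3)) - X(5, -5)) + 1/(-195)) = 136*((4*(-2))*((1 - 1*(-3)) - 5*(-3 + 5)/(1 + 5*(-5))) + 1/(-195)) = 136*(-8*((1 + 3) - 5*2/(1 - 25)) - 1/195) = 136*(-8*(4 - 5*2/(-24)) - 1/195) = 136*(-8*(4 - 5*(-1)*2/24) - 1/195) = 136*(-8*(4 - 1*(-5/12)) - 1/195) = 136*(-8*(4 + 5/12) - 1/195) = 136*(-8*53/12 - 1/195) = 136*(-106/3 - 1/195) = 136*(-2297/65) = -312392/65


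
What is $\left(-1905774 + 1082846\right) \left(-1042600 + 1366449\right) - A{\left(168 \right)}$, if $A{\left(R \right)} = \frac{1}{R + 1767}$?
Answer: $- \frac{515686033102321}{1935} \approx -2.665 \cdot 10^{11}$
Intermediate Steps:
$A{\left(R \right)} = \frac{1}{1767 + R}$
$\left(-1905774 + 1082846\right) \left(-1042600 + 1366449\right) - A{\left(168 \right)} = \left(-1905774 + 1082846\right) \left(-1042600 + 1366449\right) - \frac{1}{1767 + 168} = \left(-822928\right) 323849 - \frac{1}{1935} = -266504409872 - \frac{1}{1935} = - \frac{515686033102321}{1935}$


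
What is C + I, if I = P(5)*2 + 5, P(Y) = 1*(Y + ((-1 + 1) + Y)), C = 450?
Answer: 475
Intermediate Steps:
P(Y) = 2*Y (P(Y) = 1*(Y + (0 + Y)) = 1*(Y + Y) = 1*(2*Y) = 2*Y)
I = 25 (I = (2*5)*2 + 5 = 10*2 + 5 = 20 + 5 = 25)
C + I = 450 + 25 = 475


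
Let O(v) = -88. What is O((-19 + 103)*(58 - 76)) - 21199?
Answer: -21287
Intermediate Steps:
O((-19 + 103)*(58 - 76)) - 21199 = -88 - 21199 = -21287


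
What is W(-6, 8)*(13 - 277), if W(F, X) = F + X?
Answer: -528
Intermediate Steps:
W(-6, 8)*(13 - 277) = (-6 + 8)*(13 - 277) = 2*(-264) = -528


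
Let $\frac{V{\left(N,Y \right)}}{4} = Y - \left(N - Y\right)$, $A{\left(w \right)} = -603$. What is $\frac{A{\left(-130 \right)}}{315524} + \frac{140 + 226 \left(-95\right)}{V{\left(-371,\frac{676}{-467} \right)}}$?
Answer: $- \frac{157169195325}{10848030644} \approx -14.488$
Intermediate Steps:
$V{\left(N,Y \right)} = - 4 N + 8 Y$ ($V{\left(N,Y \right)} = 4 \left(Y - \left(N - Y\right)\right) = 4 \left(- N + 2 Y\right) = - 4 N + 8 Y$)
$\frac{A{\left(-130 \right)}}{315524} + \frac{140 + 226 \left(-95\right)}{V{\left(-371,\frac{676}{-467} \right)}} = - \frac{603}{315524} + \frac{140 + 226 \left(-95\right)}{\left(-4\right) \left(-371\right) + 8 \frac{676}{-467}} = \left(-603\right) \frac{1}{315524} + \frac{140 - 21470}{1484 + 8 \cdot 676 \left(- \frac{1}{467}\right)} = - \frac{603}{315524} - \frac{21330}{1484 + 8 \left(- \frac{676}{467}\right)} = - \frac{603}{315524} - \frac{21330}{1484 - \frac{5408}{467}} = - \frac{603}{315524} - \frac{21330}{\frac{687620}{467}} = - \frac{603}{315524} - \frac{996111}{68762} = - \frac{157169195325}{10848030644}$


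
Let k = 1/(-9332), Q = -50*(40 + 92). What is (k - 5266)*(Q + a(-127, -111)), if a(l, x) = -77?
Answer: 328123223901/9332 ≈ 3.5161e+7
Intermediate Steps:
Q = -6600 (Q = -50*132 = -6600)
k = -1/9332 ≈ -0.00010716
(k - 5266)*(Q + a(-127, -111)) = (-1/9332 - 5266)*(-6600 - 77) = -49142313/9332*(-6677) = 328123223901/9332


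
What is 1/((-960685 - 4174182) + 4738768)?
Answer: -1/396099 ≈ -2.5246e-6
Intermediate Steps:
1/((-960685 - 4174182) + 4738768) = 1/(-5134867 + 4738768) = 1/(-396099) = -1/396099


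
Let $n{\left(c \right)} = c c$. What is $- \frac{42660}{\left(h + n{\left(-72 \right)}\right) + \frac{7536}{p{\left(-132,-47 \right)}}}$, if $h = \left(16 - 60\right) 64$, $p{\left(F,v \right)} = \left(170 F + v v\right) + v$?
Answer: $- \frac{108132435}{6001346} \approx -18.018$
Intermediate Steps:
$p{\left(F,v \right)} = v + v^{2} + 170 F$ ($p{\left(F,v \right)} = \left(170 F + v^{2}\right) + v = \left(v^{2} + 170 F\right) + v = v + v^{2} + 170 F$)
$n{\left(c \right)} = c^{2}$
$h = -2816$ ($h = \left(-44\right) 64 = -2816$)
$- \frac{42660}{\left(h + n{\left(-72 \right)}\right) + \frac{7536}{p{\left(-132,-47 \right)}}} = - \frac{42660}{\left(-2816 + \left(-72\right)^{2}\right) + \frac{7536}{-47 + \left(-47\right)^{2} + 170 \left(-132\right)}} = - \frac{42660}{\left(-2816 + 5184\right) + \frac{7536}{-47 + 2209 - 22440}} = - \frac{42660}{2368 + \frac{7536}{-20278}} = - \frac{42660}{2368 + 7536 \left(- \frac{1}{20278}\right)} = - \frac{42660}{2368 - \frac{3768}{10139}} = - \frac{42660}{\frac{24005384}{10139}} = \left(-42660\right) \frac{10139}{24005384} = - \frac{108132435}{6001346}$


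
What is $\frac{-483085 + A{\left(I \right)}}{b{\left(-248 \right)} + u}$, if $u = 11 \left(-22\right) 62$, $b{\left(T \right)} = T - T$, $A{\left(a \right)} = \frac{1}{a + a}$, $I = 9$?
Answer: $\frac{8695529}{270072} \approx 32.197$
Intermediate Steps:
$A{\left(a \right)} = \frac{1}{2 a}$
$b{\left(T \right)} = 0$
$u = -15004$ ($u = \left(-242\right) 62 = -15004$)
$\frac{-483085 + A{\left(I \right)}}{b{\left(-248 \right)} + u} = \frac{-483085 + \frac{1}{2 \cdot 9}}{0 - 15004} = \frac{-483085 + \frac{1}{2} \cdot \frac{1}{9}}{-15004} = \left(-483085 + \frac{1}{18}\right) \left(- \frac{1}{15004}\right) = \left(- \frac{8695529}{18}\right) \left(- \frac{1}{15004}\right) = \frac{8695529}{270072}$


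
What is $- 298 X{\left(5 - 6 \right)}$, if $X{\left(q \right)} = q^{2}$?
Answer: $-298$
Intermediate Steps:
$- 298 X{\left(5 - 6 \right)} = - 298 \left(5 - 6\right)^{2} = - 298 \left(-1\right)^{2} = \left(-298\right) 1 = -298$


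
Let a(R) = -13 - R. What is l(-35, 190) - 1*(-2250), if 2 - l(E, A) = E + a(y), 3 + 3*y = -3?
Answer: 2298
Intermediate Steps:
y = -2 (y = -1 + (1/3)*(-3) = -1 - 1 = -2)
l(E, A) = 13 - E (l(E, A) = 2 - (E + (-13 - 1*(-2))) = 2 - (E + (-13 + 2)) = 2 - (E - 11) = 2 - (-11 + E) = 2 + (11 - E) = 13 - E)
l(-35, 190) - 1*(-2250) = (13 - 1*(-35)) - 1*(-2250) = (13 + 35) + 2250 = 48 + 2250 = 2298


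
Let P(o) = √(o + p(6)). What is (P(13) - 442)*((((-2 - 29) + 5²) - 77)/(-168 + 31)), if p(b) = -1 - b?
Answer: -36686/137 + 83*√6/137 ≈ -266.30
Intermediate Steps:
P(o) = √(-7 + o) (P(o) = √(o + (-1 - 1*6)) = √(o + (-1 - 6)) = √(o - 7) = √(-7 + o))
(P(13) - 442)*((((-2 - 29) + 5²) - 77)/(-168 + 31)) = (√(-7 + 13) - 442)*((((-2 - 29) + 5²) - 77)/(-168 + 31)) = (√6 - 442)*(((-31 + 25) - 77)/(-137)) = (-442 + √6)*((-6 - 77)*(-1/137)) = (-442 + √6)*(-83*(-1/137)) = (-442 + √6)*(83/137) = -36686/137 + 83*√6/137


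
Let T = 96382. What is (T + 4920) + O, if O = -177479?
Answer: -76177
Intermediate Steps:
(T + 4920) + O = (96382 + 4920) - 177479 = 101302 - 177479 = -76177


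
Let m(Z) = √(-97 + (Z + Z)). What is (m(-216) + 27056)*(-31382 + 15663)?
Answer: -425293264 - 361537*I ≈ -4.2529e+8 - 3.6154e+5*I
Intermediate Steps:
m(Z) = √(-97 + 2*Z)
(m(-216) + 27056)*(-31382 + 15663) = (√(-97 + 2*(-216)) + 27056)*(-31382 + 15663) = (√(-97 - 432) + 27056)*(-15719) = (√(-529) + 27056)*(-15719) = (23*I + 27056)*(-15719) = (27056 + 23*I)*(-15719) = -425293264 - 361537*I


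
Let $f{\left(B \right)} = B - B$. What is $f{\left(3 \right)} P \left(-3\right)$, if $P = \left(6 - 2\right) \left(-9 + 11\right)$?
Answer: $0$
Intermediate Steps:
$f{\left(B \right)} = 0$
$P = 8$ ($P = 4 \cdot 2 = 8$)
$f{\left(3 \right)} P \left(-3\right) = 0 \cdot 8 \left(-3\right) = 0 \left(-3\right) = 0$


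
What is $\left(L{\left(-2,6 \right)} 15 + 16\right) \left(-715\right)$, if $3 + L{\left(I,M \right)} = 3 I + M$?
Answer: $20735$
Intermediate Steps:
$L{\left(I,M \right)} = -3 + M + 3 I$ ($L{\left(I,M \right)} = -3 + \left(3 I + M\right) = -3 + \left(M + 3 I\right) = -3 + M + 3 I$)
$\left(L{\left(-2,6 \right)} 15 + 16\right) \left(-715\right) = \left(\left(-3 + 6 + 3 \left(-2\right)\right) 15 + 16\right) \left(-715\right) = \left(\left(-3 + 6 - 6\right) 15 + 16\right) \left(-715\right) = \left(\left(-3\right) 15 + 16\right) \left(-715\right) = \left(-45 + 16\right) \left(-715\right) = \left(-29\right) \left(-715\right) = 20735$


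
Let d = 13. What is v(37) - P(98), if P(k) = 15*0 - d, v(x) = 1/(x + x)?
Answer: 963/74 ≈ 13.014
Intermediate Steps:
v(x) = 1/(2*x)
P(k) = -13 (P(k) = 15*0 - 1*13 = 0 - 13 = -13)
v(37) - P(98) = (½)/37 - 1*(-13) = (½)*(1/37) + 13 = 1/74 + 13 = 963/74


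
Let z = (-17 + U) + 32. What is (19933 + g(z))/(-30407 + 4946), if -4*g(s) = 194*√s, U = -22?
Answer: -19933/25461 + 97*I*√7/50922 ≈ -0.78288 + 0.0050398*I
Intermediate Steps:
z = -7 (z = (-17 - 22) + 32 = -39 + 32 = -7)
g(s) = -97*√s/2
(19933 + g(z))/(-30407 + 4946) = (19933 - 97*I*√7/2)/(-30407 + 4946) = (19933 - 97*I*√7/2)/(-25461) = (19933 - 97*I*√7/2)*(-1/25461) = -19933/25461 + 97*I*√7/50922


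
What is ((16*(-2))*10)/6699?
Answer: -320/6699 ≈ -0.047768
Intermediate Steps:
((16*(-2))*10)/6699 = -32*10*(1/6699) = -320*1/6699 = -320/6699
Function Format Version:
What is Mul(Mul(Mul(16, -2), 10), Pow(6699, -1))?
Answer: Rational(-320, 6699) ≈ -0.047768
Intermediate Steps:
Mul(Mul(Mul(16, -2), 10), Pow(6699, -1)) = Mul(Mul(-32, 10), Rational(1, 6699)) = Mul(-320, Rational(1, 6699)) = Rational(-320, 6699)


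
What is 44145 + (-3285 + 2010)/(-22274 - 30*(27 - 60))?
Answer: 55269615/1252 ≈ 44145.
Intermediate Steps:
44145 + (-3285 + 2010)/(-22274 - 30*(27 - 60)) = 44145 - 1275/(-22274 - 30*(-33)) = 44145 - 1275/(-22274 + 990) = 44145 - 1275/(-21284) = 44145 - 1275*(-1/21284) = 44145 + 75/1252 = 55269615/1252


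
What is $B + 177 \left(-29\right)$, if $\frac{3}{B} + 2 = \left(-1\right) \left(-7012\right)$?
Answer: $- \frac{35982327}{7010} \approx -5133.0$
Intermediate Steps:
$B = \frac{3}{7010}$ ($B = \frac{3}{-2 - -7012} = \frac{3}{-2 + 7012} = \frac{3}{7010} \approx 0.00042796$)
$B + 177 \left(-29\right) = \frac{3}{7010} + 177 \left(-29\right) = \frac{3}{7010} - 5133 = - \frac{35982327}{7010}$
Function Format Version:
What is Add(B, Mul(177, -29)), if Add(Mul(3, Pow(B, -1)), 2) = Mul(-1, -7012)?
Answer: Rational(-35982327, 7010) ≈ -5133.0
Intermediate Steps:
B = Rational(3, 7010) (B = Mul(3, Pow(Add(-2, Mul(-1, -7012)), -1)) = Mul(3, Pow(Add(-2, 7012), -1)) = Mul(3, Pow(7010, -1)) = Mul(3, Rational(1, 7010)) = Rational(3, 7010) ≈ 0.00042796)
Add(B, Mul(177, -29)) = Add(Rational(3, 7010), Mul(177, -29)) = Add(Rational(3, 7010), -5133) = Rational(-35982327, 7010)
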